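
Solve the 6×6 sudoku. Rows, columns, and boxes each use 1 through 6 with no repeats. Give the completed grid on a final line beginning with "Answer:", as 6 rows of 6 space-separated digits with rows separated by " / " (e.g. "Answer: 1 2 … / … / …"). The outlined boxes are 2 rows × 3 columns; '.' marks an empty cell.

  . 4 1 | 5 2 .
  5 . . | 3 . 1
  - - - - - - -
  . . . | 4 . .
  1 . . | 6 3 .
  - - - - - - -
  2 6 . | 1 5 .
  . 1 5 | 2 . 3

Step 1. [r3c2∈{2,3,5}] 3 has one home in col 2: r3c2. So r3c2=3.
Step 2. [r4c2∈{2,5}] r4c2 is the only open cell in col 2 admitting 5. So r4c2=5.
Step 3. [r3c1∈{6}] r3c1 has the single candidate 6. So r3c1=6.
Step 4. [r3c3∈{2}] nothing but 2 survives at r3c3, so r3c3=2.
Step 5. [r6c1∈{4}] r6c1 has the single candidate 4 ⇒ r6c1=4.
Step 6. [r2c5∈{4,6}] in row 2, 4 fits only at r2c5, so r2c5=4.
Step 7. [r5c3∈{3}] nothing but 3 survives at r5c3. So r5c3=3.
Step 8. [r4c3∈{4}] nothing but 4 survives at r4c3. So r4c3=4.
Step 9. [r6c5∈{6}] r6c5 has the single candidate 6 ⇒ r6c5=6.
Step 10. [r4c6∈{2}] r4c6 is down to just 2 ⇒ r4c6=2.
Step 11. [r2c3∈{6}] r2c3's peers cover all but 6. So r2c3=6.
Step 12. [r5c6∈{4}] r5c6 is down to just 4, so r5c6=4.
Step 13. [r1c1∈{3}] only 3 remains possible at r1c1 ⇒ r1c1=3.
Step 14. [r3c6∈{5}] r3c6 is down to just 5, so r3c6=5.
Step 15. [r2c2∈{2}] only 2 remains possible at r2c2. So r2c2=2.
Step 16. [r1c6∈{6}] nothing but 6 survives at r1c6, so r1c6=6.
Step 17. [r3c5∈{1}] r3c5's peers cover all but 1 ⇒ r3c5=1.

Answer: 3 4 1 5 2 6 / 5 2 6 3 4 1 / 6 3 2 4 1 5 / 1 5 4 6 3 2 / 2 6 3 1 5 4 / 4 1 5 2 6 3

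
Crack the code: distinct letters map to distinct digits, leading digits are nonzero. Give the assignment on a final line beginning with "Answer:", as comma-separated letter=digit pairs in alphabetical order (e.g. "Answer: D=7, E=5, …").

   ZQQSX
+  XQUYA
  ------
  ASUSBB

Step 1. [col 1: X + A ≡ B (mod 10)] no forcing yet in column 1 (carry-in 0); X=7 is free and consistent — try it. So X=7.
Step 2. [col 1: X + A ≡ B (mod 10)] column 1 (X + A ≡ B (mod 10), carry-in 0) doesn't pin A yet; pick A=1 and continue. So A=1.
Step 3. [col 1: X + A ≡ B (mod 10)] column 1 reads X+A+carry(0)=B with X=7, A=1; with digits 1,7 already taken and all letters distinct, the only value for B is 8, so B=8.
Step 4. [col 2: S + Y ≡ B (mod 10)] several values work for Y in column 2 (S + Y ≡ B (mod 10), carry-in 0); try Y=5. So Y=5.
Step 5. [col 2: S + Y ≡ B (mod 10)] column 2 reads S+Y+carry(0)=B with Y=5, B=8; with digits 1,5,7,8 already taken and all letters distinct, the only value for S is 3. So S=3.
Step 6. [col 3: Q + U ≡ S (mod 10)] column 3 (Q + U ≡ S (mod 10), carry-in 0) doesn't pin Q yet; pick Q=4 and continue. So Q=4.
Step 7. [col 3: Q + U ≡ S (mod 10)] column 3: given Q=4, S=3, carry-in 0, and digits 1,3,4,5,7,8 already taken and all letters distinct, Q+U≡S (mod 10) forces U=9. So U=9.
Step 8. [col 5: Z + X ≡ S (mod 10)] column 5 reads Z+X+carry(0)=S with X=7, S=3; with digits 1,3,4,5,7,8,9 already taken and all letters distinct, the only value for Z is 6. So Z=6.

Answer: A=1, B=8, Q=4, S=3, U=9, X=7, Y=5, Z=6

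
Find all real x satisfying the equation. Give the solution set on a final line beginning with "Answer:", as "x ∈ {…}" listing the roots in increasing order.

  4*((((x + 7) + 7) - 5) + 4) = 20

Step 1. [4*((((x + 7) + 7) - 5) + 4) = 20] 4·(inner) — divide through by 4, so div: (((x + 7) + 7) - 5) + 4 = 5.
Step 2. [(((x + 7) + 7) - 5) + 4 = 5] subtract 4: x sits inside (… + 4). So sub: ((x + 7) + 7) - 5 = 1.
Step 3. [((x + 7) + 7) - 5 = 1] peel the -5: add 5 from each side, so sub: (x + 7) + 7 = 6.
Step 4. [(x + 7) + 7 = 6] +7 is outermost — subtract 7 both sides. So sub: x + 7 = -1.
Step 5. [x + 7 = -1] 7 comes off first (subtract 7), so sub: x = -8.

Answer: x ∈ {-8}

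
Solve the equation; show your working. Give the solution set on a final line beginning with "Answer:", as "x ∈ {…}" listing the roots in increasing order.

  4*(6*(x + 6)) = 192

Step 1. [4*(6*(x + 6)) = 192] LHS = 4·(…); ÷4 both sides ⇒ div: 6*(x + 6) = 48.
Step 2. [6*(x + 6) = 48] 6·(inner) — divide through by 6. So div: x + 6 = 8.
Step 3. [x + 6 = 8] subtract 6: x sits inside (… + 6) ⇒ sub: x = 2.

Answer: x ∈ {2}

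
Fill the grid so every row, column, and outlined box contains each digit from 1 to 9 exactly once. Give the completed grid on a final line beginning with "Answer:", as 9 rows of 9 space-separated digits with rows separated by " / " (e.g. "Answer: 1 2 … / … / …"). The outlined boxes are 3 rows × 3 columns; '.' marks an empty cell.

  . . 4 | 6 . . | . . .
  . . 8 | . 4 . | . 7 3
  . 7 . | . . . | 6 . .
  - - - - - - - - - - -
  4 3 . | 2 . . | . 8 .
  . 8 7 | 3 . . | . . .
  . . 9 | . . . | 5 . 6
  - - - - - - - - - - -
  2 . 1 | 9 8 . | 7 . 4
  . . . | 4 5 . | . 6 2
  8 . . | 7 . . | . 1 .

Step 1. [r6c1∈{1}] r6c1 is down to just 1 ⇒ r6c1=1.
Step 2. [r3c3∈{2,3,5}] in col 3, 2 fits only at r3c3. So r3c3=2.
Step 3. [r8c6∈{1,3}] 1 has one home in row 8: r8c6 ⇒ r8c6=1.
Step 4. [r5c7∈{1,2,4,9}] col 7 places 4 nowhere but r5c7. So r5c7=4.
Step 5. [r8c2∈{9}] only 9 remains possible at r8c2 ⇒ r8c2=9.
Step 6. [r4c9∈{1,7,9}] 7 has one home in col 9: r4c9, so r4c9=7.
Step 7. [r8c3∈{3}] only 3 remains possible at r8c3 ⇒ r8c3=3.
Step 8. [r9c7∈{3,9}] across col 7, 3 lands solely at r9c7, so r9c7=3.
Step 9. [r7c8∈{5}] r7c8 is down to just 5. So r7c8=5.
Step 10. [r7c2∈{6}] only 6 remains possible at r7c2 ⇒ r7c2=6.
Step 11. [r4c3∈{5,6}] 6 has one home in col 3: r4c3 ⇒ r4c3=6.
Step 12. [r4c6∈{5,9}] across row 4, 5 lands solely at r4c6. So r4c6=5.
Step 13. [r5c8∈{2,9}] row 5 places 2 nowhere but r5c8. So r5c8=2.
Step 14. [r1c8∈{9}] r1c8's peers cover all but 9. So r1c8=9.
Step 15. [r5c1∈{5}] r5c1 is down to just 5, so r5c1=5.
Step 16. [r1c1∈{3}] r1c1 is down to just 3 ⇒ r1c1=3.
Step 17. [r3c5∈{1,3,9}] 3 has one home in col 5: r3c5. So r3c5=3.
Step 18. [r4c7∈{1,9}] col 7 places 9 nowhere but r4c7, so r4c7=9.
Step 19. [r5c9∈{1}] nothing but 1 survives at r5c9. So r5c9=1.
Step 20. [r3c4∈{1,5,8}] r3c4 is the only open cell in row 3 admitting 1. So r3c4=1.
Step 21. [r6c5∈{7}] r6c5 has the single candidate 7 ⇒ r6c5=7.
Step 22. [r1c5∈{2}] r1c5's peers cover all but 2. So r1c5=2.
Step 23. [r2c6∈{9}] only 9 remains possible at r2c6 ⇒ r2c6=9.
Step 24. [r3c6∈{8}] only 8 remains possible at r3c6. So r3c6=8.
Step 25. [r9c5∈{6}] r9c5 is down to just 6. So r9c5=6.
Step 26. [r1c9∈{5,8}] 8 has one home in col 9: r1c9 ⇒ r1c9=8.
Step 27. [r1c2∈{1,5}] across row 1, 5 lands solely at r1c2. So r1c2=5.
Step 28. [r2c7∈{1,2}] 2 has one home in row 2: r2c7, so r2c7=2.
Step 29. [r6c4∈{8}] only 8 remains possible at r6c4, so r6c4=8.
Step 30. [r2c2∈{1}] r2c2 has the single candidate 1 ⇒ r2c2=1.
Step 31. [r2c4∈{5}] r2c4 has the single candidate 5. So r2c4=5.
Step 32. [r8c1∈{7}] only 7 remains possible at r8c1. So r8c1=7.
Step 33. [r9c6∈{2}] r9c6 has the single candidate 2 ⇒ r9c6=2.
Step 34. [r3c8∈{4}] only 4 remains possible at r3c8 ⇒ r3c8=4.
Step 35. [r6c2∈{2}] nothing but 2 survives at r6c2, so r6c2=2.
Step 36. [r7c6∈{3}] r7c6's peers cover all but 3. So r7c6=3.
Step 37. [r1c6∈{7}] only 7 remains possible at r1c6 ⇒ r1c6=7.
Step 38. [r9c2∈{4}] r9c2 has the single candidate 4, so r9c2=4.
Step 39. [r3c1∈{9}] nothing but 9 survives at r3c1 ⇒ r3c1=9.
Step 40. [r3c9∈{5}] r3c9 has the single candidate 5, so r3c9=5.
Step 41. [r4c5∈{1}] nothing but 1 survives at r4c5, so r4c5=1.
Step 42. [r9c9∈{9}] r9c9's peers cover all but 9 ⇒ r9c9=9.
Step 43. [r5c5∈{9}] r5c5 is down to just 9, so r5c5=9.
Step 44. [r2c1∈{6}] r2c1 is down to just 6, so r2c1=6.
Step 45. [r1c7∈{1}] only 1 remains possible at r1c7 ⇒ r1c7=1.
Step 46. [r9c3∈{5}] r9c3 has the single candidate 5, so r9c3=5.
Step 47. [r5c6∈{6}] only 6 remains possible at r5c6 ⇒ r5c6=6.
Step 48. [r8c7∈{8}] r8c7 is down to just 8. So r8c7=8.
Step 49. [r6c6∈{4}] r6c6's peers cover all but 4. So r6c6=4.
Step 50. [r6c8∈{3}] only 3 remains possible at r6c8. So r6c8=3.

Answer: 3 5 4 6 2 7 1 9 8 / 6 1 8 5 4 9 2 7 3 / 9 7 2 1 3 8 6 4 5 / 4 3 6 2 1 5 9 8 7 / 5 8 7 3 9 6 4 2 1 / 1 2 9 8 7 4 5 3 6 / 2 6 1 9 8 3 7 5 4 / 7 9 3 4 5 1 8 6 2 / 8 4 5 7 6 2 3 1 9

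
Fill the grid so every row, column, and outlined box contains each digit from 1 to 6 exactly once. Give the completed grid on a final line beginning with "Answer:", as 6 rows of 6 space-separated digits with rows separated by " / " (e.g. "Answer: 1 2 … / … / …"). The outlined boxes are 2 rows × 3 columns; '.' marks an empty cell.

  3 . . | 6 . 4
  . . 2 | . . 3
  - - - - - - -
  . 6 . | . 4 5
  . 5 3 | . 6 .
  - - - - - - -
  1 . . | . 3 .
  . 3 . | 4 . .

Step 1. [r5c2∈{2,4}] col 2 places 2 nowhere but r5c2, so r5c2=2.
Step 2. [r1c2∈{1}] only 1 remains possible at r1c2 ⇒ r1c2=1.
Step 3. [r1c3∈{5}] only 5 remains possible at r1c3, so r1c3=5.
Step 4. [r6c3∈{6}] nothing but 6 survives at r6c3 ⇒ r6c3=6.
Step 5. [r3c4∈{1,2,3}] 3 has one home in row 3: r3c4, so r3c4=3.
Step 6. [r4c4∈{1,2}] r4c4 is the only open cell in col 4 admitting 2, so r4c4=2.
Step 7. [r6c6∈{1,2}] across col 6, 2 lands solely at r6c6. So r6c6=2.
Step 8. [r5c4∈{5}] r5c4's peers cover all but 5, so r5c4=5.
Step 9. [r2c1∈{4,6}] r2c1 is the only open cell in row 2 admitting 6 ⇒ r2c1=6.
Step 10. [r2c4∈{1}] only 1 remains possible at r2c4 ⇒ r2c4=1.
Step 11. [r2c5∈{5}] r2c5's peers cover all but 5, so r2c5=5.
Step 12. [r6c1∈{5}] r6c1's peers cover all but 5 ⇒ r6c1=5.
Step 13. [r4c6∈{1}] r4c6 has the single candidate 1 ⇒ r4c6=1.
Step 14. [r3c1∈{2}] only 2 remains possible at r3c1, so r3c1=2.
Step 15. [r5c3∈{4}] r5c3's peers cover all but 4 ⇒ r5c3=4.
Step 16. [r1c5∈{2}] r1c5 is down to just 2, so r1c5=2.
Step 17. [r3c3∈{1}] r3c3 has the single candidate 1 ⇒ r3c3=1.
Step 18. [r6c5∈{1}] r6c5 has the single candidate 1, so r6c5=1.
Step 19. [r4c1∈{4}] only 4 remains possible at r4c1. So r4c1=4.
Step 20. [r5c6∈{6}] r5c6's peers cover all but 6. So r5c6=6.
Step 21. [r2c2∈{4}] r2c2 has the single candidate 4, so r2c2=4.

Answer: 3 1 5 6 2 4 / 6 4 2 1 5 3 / 2 6 1 3 4 5 / 4 5 3 2 6 1 / 1 2 4 5 3 6 / 5 3 6 4 1 2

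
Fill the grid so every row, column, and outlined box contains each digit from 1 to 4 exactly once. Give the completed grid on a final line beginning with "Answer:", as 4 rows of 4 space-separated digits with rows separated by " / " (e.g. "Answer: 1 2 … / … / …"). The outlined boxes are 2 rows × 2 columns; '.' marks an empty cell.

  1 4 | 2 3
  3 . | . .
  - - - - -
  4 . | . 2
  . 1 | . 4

Step 1. [r3c3∈{1,3}] 1 has one home in row 3: r3c3. So r3c3=1.
Step 2. [r3c2∈{3}] r3c2 has the single candidate 3. So r3c2=3.
Step 3. [r4c1∈{2}] r4c1 is down to just 2. So r4c1=2.
Step 4. [r4c3∈{3}] r4c3's peers cover all but 3. So r4c3=3.
Step 5. [r2c3∈{4}] r2c3's peers cover all but 4 ⇒ r2c3=4.
Step 6. [r2c2∈{2}] r2c2 has the single candidate 2 ⇒ r2c2=2.
Step 7. [r2c4∈{1}] r2c4 has the single candidate 1, so r2c4=1.

Answer: 1 4 2 3 / 3 2 4 1 / 4 3 1 2 / 2 1 3 4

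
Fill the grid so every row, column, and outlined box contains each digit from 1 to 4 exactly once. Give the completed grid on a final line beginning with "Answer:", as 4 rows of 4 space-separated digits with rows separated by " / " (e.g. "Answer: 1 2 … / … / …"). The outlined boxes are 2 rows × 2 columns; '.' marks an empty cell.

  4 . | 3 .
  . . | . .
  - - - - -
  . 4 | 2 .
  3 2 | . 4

Step 1. [r1c2∈{1}] r1c2 has the single candidate 1, so r1c2=1.
Step 2. [r4c3∈{1}] nothing but 1 survives at r4c3 ⇒ r4c3=1.
Step 3. [r2c4∈{1,2}] across row 2, 1 lands solely at r2c4 ⇒ r2c4=1.
Step 4. [r3c1∈{1}] r3c1 has the single candidate 1. So r3c1=1.
Step 5. [r2c2∈{3}] nothing but 3 survives at r2c2. So r2c2=3.
Step 6. [r3c4∈{3}] only 3 remains possible at r3c4. So r3c4=3.
Step 7. [r2c3∈{4}] only 4 remains possible at r2c3. So r2c3=4.
Step 8. [r2c1∈{2}] r2c1 is down to just 2 ⇒ r2c1=2.
Step 9. [r1c4∈{2}] r1c4's peers cover all but 2, so r1c4=2.

Answer: 4 1 3 2 / 2 3 4 1 / 1 4 2 3 / 3 2 1 4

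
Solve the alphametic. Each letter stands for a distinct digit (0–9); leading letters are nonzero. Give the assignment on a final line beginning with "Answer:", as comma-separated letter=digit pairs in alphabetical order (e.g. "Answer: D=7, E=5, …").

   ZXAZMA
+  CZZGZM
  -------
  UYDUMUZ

Step 1. [col 1: A + M ≡ Z (mod 10)] column 1 (A + M ≡ Z (mod 10), carry-in 0) doesn't pin A yet; pick A=3 and continue ⇒ A=3.
Step 2. [col 1: A + M ≡ Z (mod 10)] M=4 is one option consistent with column 1 (A + M ≡ Z (mod 10), carry-in 0) — take it ⇒ M=4.
Step 3. [U] U is the leading digit of a 7-digit sum of two 6-digit numbers; the final carry is exactly 1 ⇒ U=1.
Step 4. [col 1: A + M ≡ Z (mod 10)] column 1 reads A+M+carry(0)=Z with A=3, M=4; with digits 1,3,4 already taken and all letters distinct, the only value for Z is 7. So Z=7.
Step 5. [col 3: Z + G ≡ M (mod 10)] from column 3 (Z=7, M=4, carry-in 1, digits 1,3,4,7 already taken and all letters distinct): G must equal 6 ⇒ G=6.
Step 6. [col 5: X + Z ≡ D (mod 10)] X=0 is one option consistent with column 5 (X + Z ≡ D (mod 10), carry-in 1) — take it ⇒ X=0.
Step 7. [col 5: X + Z ≡ D (mod 10)] from column 5 (X=0, Z=7, carry-in 1, digits 0,1,3,4,6,7 already taken and all letters distinct): D must equal 8, so D=8.
Step 8. [col 6: Z + C ≡ Y (mod 10)] column 6 (Z + C ≡ Y (mod 10), carry-in 0) doesn't pin Y yet; pick Y=2 and continue. So Y=2.
Step 9. [col 6: Z + C ≡ Y (mod 10)] column 6: given Z=7, Y=2, carry-in 0, and digits 0,1,2,3,4,6,7,8 already taken and all letters distinct, Z+C≡Y (mod 10) forces C=5 ⇒ C=5.

Answer: A=3, C=5, D=8, G=6, M=4, U=1, X=0, Y=2, Z=7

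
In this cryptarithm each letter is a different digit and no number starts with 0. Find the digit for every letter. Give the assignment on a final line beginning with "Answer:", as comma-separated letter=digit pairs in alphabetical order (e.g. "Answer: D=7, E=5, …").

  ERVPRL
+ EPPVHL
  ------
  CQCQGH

Step 1. [col 1: L + L ≡ H (mod 10)] several values work for H in column 1 (L + L ≡ H (mod 10), carry-in 0); try H=8, so H=8.
Step 2. [col 1: L + L ≡ H (mod 10)] column 1 (L + L ≡ H (mod 10), carry-in 0) doesn't pin L yet; pick L=4 and continue. So L=4.
Step 3. [col 2: R + H ≡ G (mod 10)] R=2 is one option consistent with column 2 (R + H ≡ G (mod 10), carry-in 0) — take it ⇒ R=2.
Step 4. [col 2: R + H ≡ G (mod 10)] column 2: given R=2, H=8, carry-in 0, and digits 2,4,8 already taken and all letters distinct, R+H≡G (mod 10) forces G=0 ⇒ G=0.
Step 5. [col 3: P + V ≡ Q (mod 10)] column 3 (P + V ≡ Q (mod 10), carry-in 1) doesn't pin V yet; pick V=1 and continue. So V=1.
Step 6. [col 3: P + V ≡ Q (mod 10)] P=5 is one option consistent with column 3 (P + V ≡ Q (mod 10), carry-in 1) — take it, so P=5.
Step 7. [col 3: P + V ≡ Q (mod 10)] from column 3 (P=5, V=1, carry-in 1, digits 0,1,2,4,5,8 already taken and all letters distinct): Q must equal 7. So Q=7.
Step 8. [col 4: V + P ≡ C (mod 10)] in column 4 we have V+P≡C with carry-in 0; given V=1, P=5 and digits 0,1,2,4,5,7,8 already taken and all letters distinct, that pins C to 6 ⇒ C=6.
Step 9. [col 6: E + E ≡ C (mod 10)] in column 6 we have E+E≡C with carry-in 0; given C=6 and digits 0,1,2,4,5,6,7,8 already taken and all letters distinct, that pins E to 3. So E=3.

Answer: C=6, E=3, G=0, H=8, L=4, P=5, Q=7, R=2, V=1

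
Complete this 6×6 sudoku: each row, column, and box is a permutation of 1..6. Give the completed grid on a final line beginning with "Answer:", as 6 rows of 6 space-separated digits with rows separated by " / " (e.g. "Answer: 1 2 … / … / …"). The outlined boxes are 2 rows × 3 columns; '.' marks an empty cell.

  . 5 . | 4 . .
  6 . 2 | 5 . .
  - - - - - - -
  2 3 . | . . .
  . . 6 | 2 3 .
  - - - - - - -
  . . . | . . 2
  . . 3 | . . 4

Step 1. [r2c5∈{1}] r2c5 is down to just 1 ⇒ r2c5=1.
Step 2. [r3c5∈{4,5,6}] in col 5, 4 fits only at r3c5 ⇒ r3c5=4.
Step 3. [r5c3∈{1,4,5}] in col 3, 4 fits only at r5c3. So r5c3=4.
Step 4. [r4c1∈{1,4,5}] in col 1, 4 fits only at r4c1, so r4c1=4.
Step 5. [r4c2∈{1}] r4c2 is down to just 1. So r4c2=1.
Step 6. [r5c2∈{6}] r5c2 is down to just 6 ⇒ r5c2=6.
Step 7. [r3c6∈{1,5,6}] across col 6, 1 lands solely at r3c6 ⇒ r3c6=1.
Step 8. [r1c6∈{3,6}] r1c6 is the only open cell in col 6 admitting 6 ⇒ r1c6=6.
Step 9. [r6c5∈{5,6}] col 5 places 6 nowhere but r6c5. So r6c5=6.
Step 10. [r6c4∈{1}] nothing but 1 survives at r6c4, so r6c4=1.
Step 11. [r5c1∈{1,5}] across row 5, 1 lands solely at r5c1. So r5c1=1.
Step 12. [r4c6∈{5}] r4c6 has the single candidate 5. So r4c6=5.
Step 13. [r2c6∈{3}] r2c6's peers cover all but 3, so r2c6=3.
Step 14. [r3c4∈{6}] only 6 remains possible at r3c4. So r3c4=6.
Step 15. [r5c5∈{5}] r5c5 is down to just 5. So r5c5=5.
Step 16. [r6c1∈{5}] r6c1 is down to just 5. So r6c1=5.
Step 17. [r6c2∈{2}] nothing but 2 survives at r6c2. So r6c2=2.
Step 18. [r3c3∈{5}] r3c3 is down to just 5, so r3c3=5.
Step 19. [r5c4∈{3}] nothing but 3 survives at r5c4, so r5c4=3.
Step 20. [r1c1∈{3}] r1c1's peers cover all but 3, so r1c1=3.
Step 21. [r1c5∈{2}] nothing but 2 survives at r1c5, so r1c5=2.
Step 22. [r1c3∈{1}] only 1 remains possible at r1c3, so r1c3=1.
Step 23. [r2c2∈{4}] only 4 remains possible at r2c2. So r2c2=4.

Answer: 3 5 1 4 2 6 / 6 4 2 5 1 3 / 2 3 5 6 4 1 / 4 1 6 2 3 5 / 1 6 4 3 5 2 / 5 2 3 1 6 4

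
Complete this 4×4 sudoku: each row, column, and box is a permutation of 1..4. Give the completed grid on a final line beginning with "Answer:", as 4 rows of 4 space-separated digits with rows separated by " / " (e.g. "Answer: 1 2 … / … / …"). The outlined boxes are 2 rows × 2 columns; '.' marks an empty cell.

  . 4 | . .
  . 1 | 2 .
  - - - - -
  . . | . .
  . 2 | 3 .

Step 1. [r3c3∈{1,4}] 4 has one home in col 3: r3c3. So r3c3=4.
Step 2. [r4c4∈{1}] r4c4 has the single candidate 1 ⇒ r4c4=1.
Step 3. [r2c1∈{3}] only 3 remains possible at r2c1 ⇒ r2c1=3.
Step 4. [r1c4∈{3}] r1c4's peers cover all but 3, so r1c4=3.
Step 5. [r3c2∈{3}] nothing but 3 survives at r3c2 ⇒ r3c2=3.
Step 6. [r2c4∈{4}] r2c4 has the single candidate 4, so r2c4=4.
Step 7. [r4c1∈{4}] r4c1 is down to just 4 ⇒ r4c1=4.
Step 8. [r3c1∈{1}] r3c1 is down to just 1. So r3c1=1.
Step 9. [r3c4∈{2}] nothing but 2 survives at r3c4. So r3c4=2.
Step 10. [r1c3∈{1}] r1c3 has the single candidate 1. So r1c3=1.
Step 11. [r1c1∈{2}] only 2 remains possible at r1c1. So r1c1=2.

Answer: 2 4 1 3 / 3 1 2 4 / 1 3 4 2 / 4 2 3 1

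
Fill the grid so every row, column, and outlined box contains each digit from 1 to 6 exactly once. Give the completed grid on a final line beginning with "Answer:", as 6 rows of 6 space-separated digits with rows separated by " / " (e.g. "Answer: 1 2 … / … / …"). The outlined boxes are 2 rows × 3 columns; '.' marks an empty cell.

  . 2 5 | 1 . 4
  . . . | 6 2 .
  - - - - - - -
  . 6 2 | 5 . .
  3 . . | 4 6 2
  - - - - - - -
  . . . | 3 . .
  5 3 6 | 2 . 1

Step 1. [r4c3∈{1}] r4c3 is down to just 1 ⇒ r4c3=1.
Step 2. [r5c3∈{4}] r5c3 is down to just 4, so r5c3=4.
Step 3. [r3c6∈{3}] r3c6 has the single candidate 3. So r3c6=3.
Step 4. [r2c2∈{1,4}] across col 2, 4 lands solely at r2c2 ⇒ r2c2=4.
Step 5. [r5c6∈{5,6}] row 5 places 6 nowhere but r5c6, so r5c6=6.
Step 6. [r5c1∈{1,2}] in row 5, 2 fits only at r5c1. So r5c1=2.
Step 7. [r5c5∈{5}] r5c5 has the single candidate 5 ⇒ r5c5=5.
Step 8. [r2c1∈{1}] nothing but 1 survives at r2c1 ⇒ r2c1=1.
Step 9. [r1c1∈{6}] r1c1's peers cover all but 6. So r1c1=6.
Step 10. [r4c2∈{5}] nothing but 5 survives at r4c2 ⇒ r4c2=5.
Step 11. [r1c5∈{3}] r1c5's peers cover all but 3 ⇒ r1c5=3.
Step 12. [r6c5∈{4}] r6c5's peers cover all but 4 ⇒ r6c5=4.
Step 13. [r3c5∈{1}] r3c5 has the single candidate 1 ⇒ r3c5=1.
Step 14. [r2c3∈{3}] only 3 remains possible at r2c3. So r2c3=3.
Step 15. [r5c2∈{1}] nothing but 1 survives at r5c2, so r5c2=1.
Step 16. [r3c1∈{4}] nothing but 4 survives at r3c1 ⇒ r3c1=4.
Step 17. [r2c6∈{5}] nothing but 5 survives at r2c6. So r2c6=5.

Answer: 6 2 5 1 3 4 / 1 4 3 6 2 5 / 4 6 2 5 1 3 / 3 5 1 4 6 2 / 2 1 4 3 5 6 / 5 3 6 2 4 1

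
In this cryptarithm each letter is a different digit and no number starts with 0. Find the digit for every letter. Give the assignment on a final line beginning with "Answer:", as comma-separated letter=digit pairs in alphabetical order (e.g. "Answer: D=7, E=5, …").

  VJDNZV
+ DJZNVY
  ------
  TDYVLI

Step 1. [col 1: V + Y ≡ I (mod 10)] column 1 (V + Y ≡ I (mod 10), carry-in 0) doesn't pin Y yet; pick Y=8 and continue, so Y=8.
Step 2. [col 1: V + Y ≡ I (mod 10)] several values work for I in column 1 (V + Y ≡ I (mod 10), carry-in 0); try I=5. So I=5.
Step 3. [col 1: V + Y ≡ I (mod 10)] column 1 reads V+Y+carry(0)=I with Y=8, I=5; with digits 5,8 already taken and all letters distinct, the only value for V is 7. So V=7.
Step 4. [col 2: Z + V ≡ L (mod 10)] several values work for Z in column 2 (Z + V ≡ L (mod 10), carry-in 1); try Z=6 ⇒ Z=6.
Step 5. [col 2: Z + V ≡ L (mod 10)] from column 2 (Z=6, V=7, carry-in 1, digits 5,6,7,8 already taken and all letters distinct): L must equal 4. So L=4.
Step 6. [col 3: N + N ≡ V (mod 10)] from column 3 (V=7, carry-in 1, digits 4,5,6,7,8 already taken and all letters distinct): N must equal 3. So N=3.
Step 7. [col 4: D + Z ≡ Y (mod 10)] in column 4 we have D+Z≡Y with carry-in 0; given Z=6, Y=8 and digits 3,4,5,6,7,8 already taken and all letters distinct, that pins D to 2, so D=2.
Step 8. [col 5: J + J ≡ D (mod 10)] from column 5 (D=2, carry-in 0, digits 2,3,4,5,6,7,8 already taken and all letters distinct): J must equal 1 ⇒ J=1.
Step 9. [col 6: V + D ≡ T (mod 10)] column 6: given V=7, D=2, carry-in 0, and digits 1,2,3,4,5,6,7,8 already taken and all letters distinct, V+D≡T (mod 10) forces T=9 ⇒ T=9.

Answer: D=2, I=5, J=1, L=4, N=3, T=9, V=7, Y=8, Z=6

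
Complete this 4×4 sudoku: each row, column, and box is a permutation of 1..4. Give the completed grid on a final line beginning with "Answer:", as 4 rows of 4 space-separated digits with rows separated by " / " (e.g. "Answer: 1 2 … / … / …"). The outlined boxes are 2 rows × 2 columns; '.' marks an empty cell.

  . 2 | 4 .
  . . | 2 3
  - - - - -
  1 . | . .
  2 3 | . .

Step 1. [r4c4∈{1,4}] across row 4, 4 lands solely at r4c4, so r4c4=4.
Step 2. [r2c1∈{4}] nothing but 4 survives at r2c1, so r2c1=4.
Step 3. [r3c4∈{2}] nothing but 2 survives at r3c4 ⇒ r3c4=2.
Step 4. [r3c2∈{4}] r3c2 is down to just 4 ⇒ r3c2=4.
Step 5. [r1c4∈{1}] r1c4's peers cover all but 1 ⇒ r1c4=1.
Step 6. [r3c3∈{3}] only 3 remains possible at r3c3, so r3c3=3.
Step 7. [r4c3∈{1}] only 1 remains possible at r4c3. So r4c3=1.
Step 8. [r1c1∈{3}] r1c1 is down to just 3. So r1c1=3.
Step 9. [r2c2∈{1}] nothing but 1 survives at r2c2, so r2c2=1.

Answer: 3 2 4 1 / 4 1 2 3 / 1 4 3 2 / 2 3 1 4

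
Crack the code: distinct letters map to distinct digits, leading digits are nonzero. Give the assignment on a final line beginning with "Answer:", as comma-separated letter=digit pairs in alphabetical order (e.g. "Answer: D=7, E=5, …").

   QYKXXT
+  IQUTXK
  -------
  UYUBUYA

Step 1. [col 1: T + K ≡ A (mod 10)] A=2 is one option consistent with column 1 (T + K ≡ A (mod 10), carry-in 0) — take it ⇒ A=2.
Step 2. [col 1: T + K ≡ A (mod 10)] no forcing yet in column 1 (carry-in 0); K=8 is free and consistent — try it, so K=8.
Step 3. [U] adding two 6-digit numbers gives at most 6+1 digits, and here it does — U is that final carry and must be 1 ⇒ U=1.
Step 4. [col 1: T + K ≡ A (mod 10)] in column 1 we have T+K≡A with carry-in 0; given K=8, A=2 and digits 1,2,8 already taken and all letters distinct, that pins T to 4. So T=4.
Step 5. [col 2: X + X ≡ Y (mod 10)] column 2 (X + X ≡ Y (mod 10), carry-in 1) doesn't pin X yet; pick X=6 and continue, so X=6.
Step 6. [col 2: X + X ≡ Y (mod 10)] column 2: given X=6, carry-in 1, and digits 1,2,4,6,8 already taken and all letters distinct, X+X≡Y (mod 10) forces Y=3, so Y=3.
Step 7. [col 4: K + U ≡ B (mod 10)] column 4 reads K+U+carry(1)=B with K=8, U=1; with digits 1,2,3,4,6,8 already taken and all letters distinct, the only value for B is 0 ⇒ B=0.
Step 8. [col 5: Y + Q ≡ U (mod 10)] column 5: given Y=3, U=1, carry-in 1, and digits 0,1,2,3,4,6,8 already taken and all letters distinct, Y+Q≡U (mod 10) forces Q=7. So Q=7.
Step 9. [col 6: Q + I ≡ Y (mod 10)] in column 6 we have Q+I≡Y with carry-in 1; given Q=7, Y=3 and digits 0,1,2,3,4,6,7,8 already taken and all letters distinct, that pins I to 5. So I=5.

Answer: A=2, B=0, I=5, K=8, Q=7, T=4, U=1, X=6, Y=3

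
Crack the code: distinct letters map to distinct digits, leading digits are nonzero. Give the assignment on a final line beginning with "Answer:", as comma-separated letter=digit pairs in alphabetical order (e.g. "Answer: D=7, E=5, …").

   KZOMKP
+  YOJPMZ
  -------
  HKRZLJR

Step 1. [col 1: P + Z ≡ R (mod 10)] column 1 (P + Z ≡ R (mod 10), carry-in 0) doesn't pin R yet; pick R=2 and continue. So R=2.
Step 2. [H] the sum has 7 digits but both addends have 6; that extra leading digit H is the final carry, namely 1 ⇒ H=1.
Step 3. [col 1: P + Z ≡ R (mod 10)] Z=5 is one option consistent with column 1 (P + Z ≡ R (mod 10), carry-in 0) — take it. So Z=5.
Step 4. [col 1: P + Z ≡ R (mod 10)] column 1: given Z=5, R=2, carry-in 0, and digits 1,2,5 already taken and all letters distinct, P+Z≡R (mod 10) forces P=7. So P=7.
Step 5. [col 2: K + M ≡ J (mod 10)] column 2 (K + M ≡ J (mod 10), carry-in 1) doesn't pin K yet; pick K=4 and continue ⇒ K=4.
Step 6. [col 2: K + M ≡ J (mod 10)] J=8 is one option consistent with column 2 (K + M ≡ J (mod 10), carry-in 1) — take it ⇒ J=8.
Step 7. [col 2: K + M ≡ J (mod 10)] column 2: given K=4, J=8, carry-in 1, and digits 1,2,4,5,7,8 already taken and all letters distinct, K+M≡J (mod 10) forces M=3, so M=3.
Step 8. [col 3: M + P ≡ L (mod 10)] in column 3 we have M+P≡L with carry-in 0; given M=3, P=7 and digits 1,2,3,4,5,7,8 already taken and all letters distinct, that pins L to 0, so L=0.
Step 9. [col 4: O + J ≡ Z (mod 10)] column 4 reads O+J+carry(1)=Z with J=8, Z=5; with digits 0,1,2,3,4,5,7,8 already taken and all letters distinct, the only value for O is 6 ⇒ O=6.
Step 10. [col 6: K + Y ≡ K (mod 10)] column 6: given K=4, carry-in 1, and digits 0,1,2,3,4,5,6,7,8 already taken and all letters distinct, K+Y≡K (mod 10) forces Y=9. So Y=9.

Answer: H=1, J=8, K=4, L=0, M=3, O=6, P=7, R=2, Y=9, Z=5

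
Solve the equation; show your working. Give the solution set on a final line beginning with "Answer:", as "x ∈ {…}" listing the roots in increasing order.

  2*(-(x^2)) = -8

Step 1. [2*(-(x^2)) = -8] LHS = 2·(…); ÷2 both sides ⇒ div: -(x^2) = -4.
Step 2. [-(x^2) = -4] LHS negated; negate both sides. So neg: x^2 = 4.
Step 3. [x^2 = 4] √ both sides: 4 ≥ 0 gives two branches, so sqrt: x = 2 or -2.

Answer: x ∈ {-2, 2}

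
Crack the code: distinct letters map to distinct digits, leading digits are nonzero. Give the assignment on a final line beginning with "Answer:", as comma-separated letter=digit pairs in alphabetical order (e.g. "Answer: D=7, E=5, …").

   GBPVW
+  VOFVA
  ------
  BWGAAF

Step 1. [col 1: W + A ≡ F (mod 10)] column 1 (W + A ≡ F (mod 10), carry-in 0) doesn't pin A yet; pick A=7 and continue ⇒ A=7.
Step 2. [col 1: W + A ≡ F (mod 10)] no forcing yet in column 1 (carry-in 0); W=3 is free and consistent — try it, so W=3.
Step 3. [B] B is the leading digit of a 6-digit sum of two 5-digit numbers; the final carry is exactly 1. So B=1.
Step 4. [col 1: W + A ≡ F (mod 10)] column 1: given W=3, A=7, carry-in 0, and digits 1,3,7 already taken and all letters distinct, W+A≡F (mod 10) forces F=0. So F=0.
Step 5. [col 2: V + V ≡ A (mod 10)] from column 2 (A=7, carry-in 1, digits 0,1,3,7 already taken and all letters distinct): V must equal 8 ⇒ V=8.
Step 6. [col 3: P + F ≡ A (mod 10)] in column 3 we have P+F≡A with carry-in 1; given F=0, A=7 and digits 0,1,3,7,8 already taken and all letters distinct, that pins P to 6 ⇒ P=6.
Step 7. [col 4: B + O ≡ G (mod 10)] column 4 reads B+O+carry(0)=G with B=1; with digits 0,1,3,6,7,8 already taken and all letters distinct, the only value for O is 4, so O=4.
Step 8. [col 4: B + O ≡ G (mod 10)] column 4 reads B+O+carry(0)=G with B=1, O=4; with digits 0,1,3,4,6,7,8 already taken and all letters distinct, the only value for G is 5 ⇒ G=5.

Answer: A=7, B=1, F=0, G=5, O=4, P=6, V=8, W=3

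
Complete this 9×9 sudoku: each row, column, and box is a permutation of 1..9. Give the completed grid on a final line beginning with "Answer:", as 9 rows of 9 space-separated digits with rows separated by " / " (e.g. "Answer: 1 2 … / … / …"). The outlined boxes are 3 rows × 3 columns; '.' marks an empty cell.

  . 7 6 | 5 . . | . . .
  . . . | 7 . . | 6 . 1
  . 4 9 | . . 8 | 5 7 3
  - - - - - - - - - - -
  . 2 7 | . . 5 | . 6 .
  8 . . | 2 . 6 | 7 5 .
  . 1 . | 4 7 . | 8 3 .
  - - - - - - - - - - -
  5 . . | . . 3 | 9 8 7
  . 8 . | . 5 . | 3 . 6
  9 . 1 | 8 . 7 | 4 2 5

Step 1. [r6c6∈{9}] nothing but 9 survives at r6c6 ⇒ r6c6=9.
Step 2. [r5c5∈{1,3}] row 5 places 1 nowhere but r5c5. So r5c5=1.
Step 3. [r1c7∈{2}] r1c7 is down to just 2, so r1c7=2.
Step 4. [r7c4∈{1,6}] in row 7, 1 fits only at r7c4, so r7c4=1.
Step 5. [r4c9∈{4,9}] row 4 places 9 nowhere but r4c9, so r4c9=9.
Step 6. [r4c1∈{3,4}] in row 4, 4 fits only at r4c1, so r4c1=4.
Step 7. [r9c5∈{6}] only 6 remains possible at r9c5 ⇒ r9c5=6.
Step 8. [r3c5∈{2}] r3c5 has the single candidate 2. So r3c5=2.
Step 9. [r2c6∈{4}] nothing but 4 survives at r2c6 ⇒ r2c6=4.
Step 10. [r7c3∈{2,4}] row 7 places 2 nowhere but r7c3, so r7c3=2.
Step 11. [r2c2∈{3,5}] in col 2, 5 fits only at r2c2, so r2c2=5.
Step 12. [r5c3∈{3}] r5c3 has the single candidate 3 ⇒ r5c3=3.
Step 13. [r1c8∈{4,9}] in col 8, 4 fits only at r1c8 ⇒ r1c8=4.
Step 14. [r1c5∈{3,9}] r1c5 is the only open cell in row 1 admitting 9, so r1c5=9.
Step 15. [r2c5∈{3}] only 3 remains possible at r2c5. So r2c5=3.
Step 16. [r1c6∈{1}] r1c6 is down to just 1 ⇒ r1c6=1.
Step 17. [r5c2∈{9}] nothing but 9 survives at r5c2, so r5c2=9.
Step 18. [r7c2∈{6}] only 6 remains possible at r7c2 ⇒ r7c2=6.
Step 19. [r3c4∈{6}] r3c4 is down to just 6. So r3c4=6.
Step 20. [r4c5∈{8}] r4c5 has the single candidate 8 ⇒ r4c5=8.
Step 21. [r5c9∈{4}] only 4 remains possible at r5c9 ⇒ r5c9=4.
Step 22. [r8c3∈{4}] nothing but 4 survives at r8c3. So r8c3=4.
Step 23. [r4c7∈{1}] nothing but 1 survives at r4c7, so r4c7=1.
Step 24. [r6c3∈{5}] only 5 remains possible at r6c3, so r6c3=5.
Step 25. [r6c1∈{6}] r6c1 has the single candidate 6, so r6c1=6.
Step 26. [r4c4∈{3}] r4c4 is down to just 3 ⇒ r4c4=3.
Step 27. [r8c4∈{9}] only 9 remains possible at r8c4, so r8c4=9.
Step 28. [r3c1∈{1}] r3c1 has the single candidate 1. So r3c1=1.
Step 29. [r1c9∈{8}] r1c9 is down to just 8 ⇒ r1c9=8.
Step 30. [r8c1∈{7}] r8c1 is down to just 7, so r8c1=7.
Step 31. [r1c1∈{3}] r1c1 has the single candidate 3, so r1c1=3.
Step 32. [r8c8∈{1}] r8c8 has the single candidate 1, so r8c8=1.
Step 33. [r7c5∈{4}] only 4 remains possible at r7c5, so r7c5=4.
Step 34. [r8c6∈{2}] r8c6 has the single candidate 2. So r8c6=2.
Step 35. [r2c1∈{2}] r2c1 has the single candidate 2 ⇒ r2c1=2.
Step 36. [r2c3∈{8}] r2c3 is down to just 8, so r2c3=8.
Step 37. [r9c2∈{3}] r9c2's peers cover all but 3, so r9c2=3.
Step 38. [r2c8∈{9}] only 9 remains possible at r2c8 ⇒ r2c8=9.
Step 39. [r6c9∈{2}] r6c9 is down to just 2. So r6c9=2.

Answer: 3 7 6 5 9 1 2 4 8 / 2 5 8 7 3 4 6 9 1 / 1 4 9 6 2 8 5 7 3 / 4 2 7 3 8 5 1 6 9 / 8 9 3 2 1 6 7 5 4 / 6 1 5 4 7 9 8 3 2 / 5 6 2 1 4 3 9 8 7 / 7 8 4 9 5 2 3 1 6 / 9 3 1 8 6 7 4 2 5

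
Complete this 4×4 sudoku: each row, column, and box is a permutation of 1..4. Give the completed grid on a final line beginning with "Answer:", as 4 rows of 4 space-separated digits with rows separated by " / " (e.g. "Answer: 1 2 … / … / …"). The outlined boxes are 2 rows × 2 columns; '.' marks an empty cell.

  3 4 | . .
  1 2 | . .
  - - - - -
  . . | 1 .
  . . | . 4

Step 1. [r3c2∈{3}] nothing but 3 survives at r3c2, so r3c2=3.
Step 2. [r3c4∈{2}] nothing but 2 survives at r3c4 ⇒ r3c4=2.
Step 3. [r2c4∈{3}] r2c4 has the single candidate 3, so r2c4=3.
Step 4. [r1c4∈{1}] nothing but 1 survives at r1c4. So r1c4=1.
Step 5. [r1c3∈{2}] only 2 remains possible at r1c3. So r1c3=2.
Step 6. [r4c1∈{2}] nothing but 2 survives at r4c1. So r4c1=2.
Step 7. [r4c3∈{3}] r4c3's peers cover all but 3, so r4c3=3.
Step 8. [r3c1∈{4}] r3c1's peers cover all but 4 ⇒ r3c1=4.
Step 9. [r2c3∈{4}] r2c3's peers cover all but 4. So r2c3=4.
Step 10. [r4c2∈{1}] nothing but 1 survives at r4c2. So r4c2=1.

Answer: 3 4 2 1 / 1 2 4 3 / 4 3 1 2 / 2 1 3 4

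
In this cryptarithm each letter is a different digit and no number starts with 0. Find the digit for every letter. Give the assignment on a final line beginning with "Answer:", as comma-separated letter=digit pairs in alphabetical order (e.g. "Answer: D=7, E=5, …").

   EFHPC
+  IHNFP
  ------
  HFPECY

Step 1. [col 1: C + P ≡ Y (mod 10)] column 1 (C + P ≡ Y (mod 10), carry-in 0) doesn't pin C yet; pick C=8 and continue, so C=8.
Step 2. [col 1: C + P ≡ Y (mod 10)] several values work for P in column 1 (C + P ≡ Y (mod 10), carry-in 0); try P=4. So P=4.
Step 3. [col 1: C + P ≡ Y (mod 10)] column 1: given C=8, P=4, carry-in 0, and digits 4,8 already taken and all letters distinct, C+P≡Y (mod 10) forces Y=2, so Y=2.
Step 4. [H] H is the leading digit of a 6-digit sum of two 5-digit numbers; the final carry is exactly 1 ⇒ H=1.
Step 5. [col 2: P + F ≡ C (mod 10)] column 2: given P=4, C=8, carry-in 1, and digits 1,2,4,8 already taken and all letters distinct, P+F≡C (mod 10) forces F=3, so F=3.
Step 6. [col 3: H + N ≡ E (mod 10)] column 3 (H + N ≡ E (mod 10), carry-in 0) doesn't pin E yet; pick E=6 and continue ⇒ E=6.
Step 7. [col 3: H + N ≡ E (mod 10)] in column 3 we have H+N≡E with carry-in 0; given H=1, E=6 and digits 1,2,3,4,6,8 already taken and all letters distinct, that pins N to 5, so N=5.
Step 8. [col 5: E + I ≡ F (mod 10)] from column 5 (E=6, F=3, carry-in 0, digits 1,2,3,4,5,6,8 already taken and all letters distinct): I must equal 7. So I=7.

Answer: C=8, E=6, F=3, H=1, I=7, N=5, P=4, Y=2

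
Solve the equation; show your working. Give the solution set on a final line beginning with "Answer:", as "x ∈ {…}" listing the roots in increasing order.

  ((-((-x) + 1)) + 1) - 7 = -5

Step 1. [((-((-x) + 1)) + 1) - 7 = -5] the outer -7 inverts by adding 7, so sub: (-((-x) + 1)) + 1 = 2.
Step 2. [(-((-x) + 1)) + 1 = 2] peel the +1: subtract 1 from each side, so sub: -((-x) + 1) = 1.
Step 3. [-((-x) + 1) = 1] leading − — multiply by −1. So neg: (-x) + 1 = -1.
Step 4. [(-x) + 1 = -1] 1 comes off first (subtract 1), so sub: -x = -2.
Step 5. [-x = -2] flip signs both sides, so neg: x = 2.

Answer: x ∈ {2}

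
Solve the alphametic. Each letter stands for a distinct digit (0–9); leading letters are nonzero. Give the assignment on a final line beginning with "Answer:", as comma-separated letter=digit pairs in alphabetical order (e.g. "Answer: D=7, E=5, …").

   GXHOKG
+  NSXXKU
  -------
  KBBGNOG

Step 1. [col 1: G + U ≡ G (mod 10)] column 1: given nothing yet, carry-in 0, and all letters distinct, none taken yet, G+U≡G (mod 10) forces U=0 ⇒ U=0.
Step 2. [col 1: G + U ≡ G (mod 10)] G=5 is one option consistent with column 1 (G + U ≡ G (mod 10), carry-in 0) — take it. So G=5.
Step 3. [col 2: K + K ≡ O (mod 10)] column 2 (K + K ≡ O (mod 10), carry-in 0) doesn't pin K yet; pick K=1 and continue, so K=1.
Step 4. [col 2: K + K ≡ O (mod 10)] column 2 reads K+K+carry(0)=O with K=1; with digits 0,1,5 already taken and all letters distinct, the only value for O is 2, so O=2.
Step 5. [col 3: O + X ≡ N (mod 10)] column 3 (O + X ≡ N (mod 10), carry-in 0) doesn't pin X yet; pick X=6 and continue ⇒ X=6.
Step 6. [col 3: O + X ≡ N (mod 10)] column 3: given O=2, X=6, carry-in 0, and digits 0,1,2,5,6 already taken and all letters distinct, O+X≡N (mod 10) forces N=8, so N=8.
Step 7. [col 4: H + X ≡ G (mod 10)] column 4 reads H+X+carry(0)=G with X=6, G=5; with digits 0,1,2,5,6,8 already taken and all letters distinct, the only value for H is 9. So H=9.
Step 8. [col 5: X + S ≡ B (mod 10)] from column 5 (X=6, carry-in 1, digits 0,1,2,5,6,8,9 already taken and all letters distinct): B must equal 4, so B=4.
Step 9. [col 5: X + S ≡ B (mod 10)] column 5: given X=6, B=4, carry-in 1, and digits 0,1,2,4,5,6,8,9 already taken and all letters distinct, X+S≡B (mod 10) forces S=7, so S=7.

Answer: B=4, G=5, H=9, K=1, N=8, O=2, S=7, U=0, X=6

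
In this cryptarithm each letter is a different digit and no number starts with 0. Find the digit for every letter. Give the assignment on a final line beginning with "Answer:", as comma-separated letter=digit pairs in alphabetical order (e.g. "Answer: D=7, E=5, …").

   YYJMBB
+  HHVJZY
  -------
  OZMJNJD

Step 1. [col 1: B + Y ≡ D (mod 10)] several values work for B in column 1 (B + Y ≡ D (mod 10), carry-in 0); try B=2, so B=2.
Step 2. [col 1: B + Y ≡ D (mod 10)] column 1 (B + Y ≡ D (mod 10), carry-in 0) doesn't pin D yet; pick D=7 and continue ⇒ D=7.
Step 3. [col 1: B + Y ≡ D (mod 10)] column 1: given B=2, D=7, carry-in 0, and digits 2,7 already taken and all letters distinct, B+Y≡D (mod 10) forces Y=5 ⇒ Y=5.
Step 4. [O] O is the leading digit of a 7-digit sum of two 6-digit numbers; the final carry is exactly 1. So O=1.
Step 5. [col 2: B + Z ≡ J (mod 10)] column 2 (B + Z ≡ J (mod 10), carry-in 0) doesn't pin J yet; pick J=6 and continue. So J=6.
Step 6. [col 2: B + Z ≡ J (mod 10)] column 2 reads B+Z+carry(0)=J with B=2, J=6; with digits 1,2,5,6,7 already taken and all letters distinct, the only value for Z is 4. So Z=4.
Step 7. [col 3: M + J ≡ N (mod 10)] column 3: given J=6, carry-in 0, and digits 1,2,4,5,6,7 already taken and all letters distinct, M+J≡N (mod 10) forces N=9 ⇒ N=9.
Step 8. [col 3: M + J ≡ N (mod 10)] column 3 reads M+J+carry(0)=N with J=6, N=9; with digits 1,2,4,5,6,7,9 already taken and all letters distinct, the only value for M is 3 ⇒ M=3.
Step 9. [col 4: J + V ≡ J (mod 10)] column 4 reads J+V+carry(0)=J with J=6; with digits 1,2,3,4,5,6,7,9 already taken and all letters distinct, the only value for V is 0. So V=0.
Step 10. [col 5: Y + H ≡ M (mod 10)] in column 5 we have Y+H≡M with carry-in 0; given Y=5, M=3 and digits 0,1,2,3,4,5,6,7,9 already taken and all letters distinct, that pins H to 8, so H=8.

Answer: B=2, D=7, H=8, J=6, M=3, N=9, O=1, V=0, Y=5, Z=4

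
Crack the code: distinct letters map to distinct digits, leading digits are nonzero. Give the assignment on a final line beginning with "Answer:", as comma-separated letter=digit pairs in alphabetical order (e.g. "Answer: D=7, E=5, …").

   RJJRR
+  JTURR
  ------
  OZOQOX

Step 1. [col 1: R + R ≡ X (mod 10)] column 1 (R + R ≡ X (mod 10), carry-in 0) doesn't pin X yet; pick X=0 and continue, so X=0.
Step 2. [col 1: R + R ≡ X (mod 10)] from column 1 (X=0, carry-in 0, digits 0 already taken and all letters distinct): R must equal 5 ⇒ R=5.
Step 3. [col 2: R + R ≡ O (mod 10)] from column 2 (R=5, carry-in 1, digits 0,5 already taken and all letters distinct): O must equal 1, so O=1.
Step 4. [col 3: J + U ≡ Q (mod 10)] column 3 (J + U ≡ Q (mod 10), carry-in 1) doesn't pin J yet; pick J=8 and continue, so J=8.
Step 5. [col 3: J + U ≡ Q (mod 10)] U=7 is one option consistent with column 3 (J + U ≡ Q (mod 10), carry-in 1) — take it ⇒ U=7.
Step 6. [col 3: J + U ≡ Q (mod 10)] in column 3 we have J+U≡Q with carry-in 1; given J=8, U=7 and digits 0,1,5,7,8 already taken and all letters distinct, that pins Q to 6 ⇒ Q=6.
Step 7. [col 4: J + T ≡ O (mod 10)] column 4 reads J+T+carry(1)=O with J=8, O=1; with digits 0,1,5,6,7,8 already taken and all letters distinct, the only value for T is 2. So T=2.
Step 8. [col 5: R + J ≡ Z (mod 10)] in column 5 we have R+J≡Z with carry-in 1; given R=5, J=8 and digits 0,1,2,5,6,7,8 already taken and all letters distinct, that pins Z to 4 ⇒ Z=4.

Answer: J=8, O=1, Q=6, R=5, T=2, U=7, X=0, Z=4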